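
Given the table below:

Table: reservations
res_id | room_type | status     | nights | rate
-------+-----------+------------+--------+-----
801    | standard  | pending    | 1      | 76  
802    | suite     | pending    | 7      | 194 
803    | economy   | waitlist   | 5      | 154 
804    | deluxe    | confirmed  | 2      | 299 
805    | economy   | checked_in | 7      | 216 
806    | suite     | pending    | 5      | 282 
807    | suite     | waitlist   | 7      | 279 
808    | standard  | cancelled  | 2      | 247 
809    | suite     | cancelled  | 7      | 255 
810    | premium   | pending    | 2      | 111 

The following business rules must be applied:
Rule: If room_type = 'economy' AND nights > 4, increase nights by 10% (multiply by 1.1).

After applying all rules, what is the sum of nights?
46.2

Step 1: Find records where room_type = 'economy' AND nights > 4
Step 2: 2 records match, summing to 12
Step 3: After multiplier: 12 × 1.1 = 13.2
Step 4: Unaffected records sum: 33
Step 5: Final sum = 13.2 + 33 = 46.2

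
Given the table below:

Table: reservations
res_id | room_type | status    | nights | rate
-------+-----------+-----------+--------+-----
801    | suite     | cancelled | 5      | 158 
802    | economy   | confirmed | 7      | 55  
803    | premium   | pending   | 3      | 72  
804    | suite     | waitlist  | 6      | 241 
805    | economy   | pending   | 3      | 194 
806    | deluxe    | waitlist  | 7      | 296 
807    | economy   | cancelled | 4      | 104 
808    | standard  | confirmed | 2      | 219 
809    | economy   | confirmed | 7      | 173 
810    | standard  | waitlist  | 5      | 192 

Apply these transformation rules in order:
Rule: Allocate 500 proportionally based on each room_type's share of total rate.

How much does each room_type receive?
deluxe: 86.85, economy: 154.34, premium: 21.13, standard: 120.6, suite: 117.08

Step 1: Calculate total rate = 1704
Step 2: Calculate each room_type's proportion:
  deluxe: 296/1704 = 17.37% → 86.85
  economy: 526/1704 = 30.87% → 154.34
  premium: 72/1704 = 4.23% → 21.13
  standard: 411/1704 = 24.12% → 120.6
  suite: 399/1704 = 23.42% → 117.08
Step 3: Verify: sum of allocations ≈ 500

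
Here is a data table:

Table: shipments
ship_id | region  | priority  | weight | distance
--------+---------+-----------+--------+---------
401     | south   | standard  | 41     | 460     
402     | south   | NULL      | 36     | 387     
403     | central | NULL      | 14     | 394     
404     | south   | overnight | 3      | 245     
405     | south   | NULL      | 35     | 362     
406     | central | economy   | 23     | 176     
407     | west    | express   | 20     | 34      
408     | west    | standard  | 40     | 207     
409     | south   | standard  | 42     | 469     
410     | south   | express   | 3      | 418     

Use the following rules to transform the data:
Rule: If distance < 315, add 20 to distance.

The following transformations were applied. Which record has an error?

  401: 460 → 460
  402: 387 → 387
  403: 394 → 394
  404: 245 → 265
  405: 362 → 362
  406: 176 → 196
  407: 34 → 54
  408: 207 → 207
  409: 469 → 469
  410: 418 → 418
Record 408 has an error. The correct transformed value should be 227, not 207.

Step 1: Check each record against the rule
Step 2: Record 408 has distance = 207
Step 3: Since 207 < 315, the bonus should have been applied
Step 4: Correct value = 227, but claimed value = 207
Conclusion: Record 408 has the error.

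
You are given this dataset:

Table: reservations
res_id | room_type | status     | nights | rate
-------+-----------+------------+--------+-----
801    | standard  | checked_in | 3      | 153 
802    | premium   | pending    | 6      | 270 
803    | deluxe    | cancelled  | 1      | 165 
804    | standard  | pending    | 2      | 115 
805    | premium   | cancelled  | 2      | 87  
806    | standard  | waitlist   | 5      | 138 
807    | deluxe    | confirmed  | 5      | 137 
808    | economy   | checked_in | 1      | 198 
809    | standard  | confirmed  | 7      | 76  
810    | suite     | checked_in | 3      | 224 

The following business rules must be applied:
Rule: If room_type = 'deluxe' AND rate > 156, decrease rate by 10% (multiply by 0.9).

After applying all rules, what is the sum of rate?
1546.5

Step 1: Find records where room_type = 'deluxe' AND rate > 156
Step 2: 1 records match, summing to 165
Step 3: After multiplier: 165 × 0.9 = 148.5
Step 4: Unaffected records sum: 1398
Step 5: Final sum = 148.5 + 1398 = 1546.5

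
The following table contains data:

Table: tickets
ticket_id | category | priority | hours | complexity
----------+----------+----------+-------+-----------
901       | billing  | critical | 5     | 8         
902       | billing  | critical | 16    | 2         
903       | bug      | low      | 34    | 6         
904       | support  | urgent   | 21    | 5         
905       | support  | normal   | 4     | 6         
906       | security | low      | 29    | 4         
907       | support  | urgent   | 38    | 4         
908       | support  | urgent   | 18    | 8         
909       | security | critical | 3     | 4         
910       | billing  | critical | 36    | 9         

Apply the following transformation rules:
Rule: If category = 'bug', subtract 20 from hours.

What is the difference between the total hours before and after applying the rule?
20

Step 1: Original sum of hours = 204
Step 2: 1 records have category = 'bug'
Step 3: Each affected record changes by -20
Step 4: Total change = 1 × -20 = -20
Step 5: New sum = 204 + -20 = 184
Step 6: Difference = |184 - 204| = 20
        (Sum decreased by 20)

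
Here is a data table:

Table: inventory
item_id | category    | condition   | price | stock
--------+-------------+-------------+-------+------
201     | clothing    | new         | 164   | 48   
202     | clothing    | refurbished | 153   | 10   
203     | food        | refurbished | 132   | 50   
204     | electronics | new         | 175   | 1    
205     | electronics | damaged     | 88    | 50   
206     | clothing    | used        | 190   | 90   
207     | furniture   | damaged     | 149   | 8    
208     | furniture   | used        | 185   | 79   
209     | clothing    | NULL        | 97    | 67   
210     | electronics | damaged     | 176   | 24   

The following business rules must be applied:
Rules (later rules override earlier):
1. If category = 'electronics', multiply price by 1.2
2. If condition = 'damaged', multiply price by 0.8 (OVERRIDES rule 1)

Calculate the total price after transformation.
1461.4

Step 1: Rule 2 takes priority for records with condition = 'damaged'
  - 3 records: 413 × 0.8 = 330.4
Step 2: Rule 1 applies to remaining records with category = 'electronics'
  - 1 records: 175 × 1.2 = 210.0
Step 3: Other records unchanged: 921
Step 4: Final sum = 330.4 + 210.0 + 921 = 1461.4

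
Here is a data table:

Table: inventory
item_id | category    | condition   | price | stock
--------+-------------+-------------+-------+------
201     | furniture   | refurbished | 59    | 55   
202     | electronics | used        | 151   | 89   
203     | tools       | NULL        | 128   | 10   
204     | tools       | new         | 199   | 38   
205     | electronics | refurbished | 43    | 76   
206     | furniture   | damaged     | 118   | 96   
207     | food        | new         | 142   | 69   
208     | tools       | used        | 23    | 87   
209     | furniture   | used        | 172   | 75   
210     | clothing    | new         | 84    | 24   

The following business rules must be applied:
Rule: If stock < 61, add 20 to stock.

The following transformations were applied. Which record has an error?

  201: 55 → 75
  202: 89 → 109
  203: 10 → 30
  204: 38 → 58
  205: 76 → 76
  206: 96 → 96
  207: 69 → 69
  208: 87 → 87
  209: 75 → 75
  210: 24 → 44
Record 202 has an error. The correct transformed value should be 89, not 109.

Step 1: Check each record against the rule
Step 2: Record 202 has stock = 89
Step 3: Since 89 >= 61, the bonus should not have been applied
Step 4: Correct value = 89, but claimed value = 109
Conclusion: Record 202 has the error.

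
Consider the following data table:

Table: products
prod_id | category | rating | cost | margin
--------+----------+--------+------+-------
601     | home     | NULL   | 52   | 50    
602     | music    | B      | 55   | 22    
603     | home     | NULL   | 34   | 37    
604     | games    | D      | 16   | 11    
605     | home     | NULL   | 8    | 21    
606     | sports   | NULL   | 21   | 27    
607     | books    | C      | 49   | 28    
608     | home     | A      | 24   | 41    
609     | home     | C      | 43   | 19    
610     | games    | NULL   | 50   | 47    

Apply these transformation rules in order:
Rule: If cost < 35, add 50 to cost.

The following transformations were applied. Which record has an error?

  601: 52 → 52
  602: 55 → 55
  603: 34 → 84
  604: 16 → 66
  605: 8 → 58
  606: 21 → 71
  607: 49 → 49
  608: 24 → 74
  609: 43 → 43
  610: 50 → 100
Record 610 has an error. The correct transformed value should be 50, not 100.

Step 1: Check each record against the rule
Step 2: Record 610 has cost = 50
Step 3: Since 50 >= 35, the bonus should not have been applied
Step 4: Correct value = 50, but claimed value = 100
Conclusion: Record 610 has the error.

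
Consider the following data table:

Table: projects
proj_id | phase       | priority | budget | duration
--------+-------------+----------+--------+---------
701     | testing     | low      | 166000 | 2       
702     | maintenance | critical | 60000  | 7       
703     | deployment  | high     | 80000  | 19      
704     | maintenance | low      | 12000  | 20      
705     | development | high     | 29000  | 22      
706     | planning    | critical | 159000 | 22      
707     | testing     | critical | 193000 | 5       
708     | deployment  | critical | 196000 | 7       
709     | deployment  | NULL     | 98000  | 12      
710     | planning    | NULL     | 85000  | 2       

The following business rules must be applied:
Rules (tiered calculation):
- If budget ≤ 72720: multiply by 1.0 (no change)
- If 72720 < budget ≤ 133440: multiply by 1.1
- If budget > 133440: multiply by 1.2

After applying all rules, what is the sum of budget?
1247100.0

Step 1: Tier 1 (budget ≤ 72720): 3 records, sum = 101000 × 1.0 = 101000.0
Step 2: Tier 2 (72720 < budget ≤ 133440): 3 records, sum = 263000 × 1.1 = 289300.0
Step 3: Tier 3 (budget > 133440): 4 records, sum = 714000 × 1.2 = 856800.0
Step 4: Final sum = 101000.0 + 289300.0 + 856800.0 = 1247100.0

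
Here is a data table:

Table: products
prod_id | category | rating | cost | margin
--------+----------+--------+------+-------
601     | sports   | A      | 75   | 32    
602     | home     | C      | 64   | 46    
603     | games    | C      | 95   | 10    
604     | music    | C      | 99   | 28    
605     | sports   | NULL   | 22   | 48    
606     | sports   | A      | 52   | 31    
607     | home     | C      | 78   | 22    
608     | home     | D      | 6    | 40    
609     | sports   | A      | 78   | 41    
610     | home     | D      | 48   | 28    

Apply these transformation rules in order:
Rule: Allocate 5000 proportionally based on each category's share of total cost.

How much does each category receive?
games: 769.85, home: 1588.33, music: 802.27, sports: 1839.55

Step 1: Calculate total cost = 617
Step 2: Calculate each category's proportion:
  games: 95/617 = 15.40% → 769.85
  home: 196/617 = 31.77% → 1588.33
  music: 99/617 = 16.05% → 802.27
  sports: 227/617 = 36.79% → 1839.55
Step 3: Verify: sum of allocations ≈ 5000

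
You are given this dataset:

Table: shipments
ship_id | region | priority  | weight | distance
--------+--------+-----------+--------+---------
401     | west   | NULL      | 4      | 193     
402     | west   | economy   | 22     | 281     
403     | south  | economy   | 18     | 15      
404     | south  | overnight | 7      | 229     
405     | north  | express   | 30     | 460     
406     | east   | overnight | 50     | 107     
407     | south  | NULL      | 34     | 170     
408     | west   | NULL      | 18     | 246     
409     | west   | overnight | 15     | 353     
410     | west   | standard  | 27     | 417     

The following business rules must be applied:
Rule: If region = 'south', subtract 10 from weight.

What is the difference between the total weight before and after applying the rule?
30

Step 1: Original sum of weight = 225
Step 2: 3 records have region = 'south'
Step 3: Each affected record changes by -10
Step 4: Total change = 3 × -10 = -30
Step 5: New sum = 225 + -30 = 195
Step 6: Difference = |195 - 225| = 30
        (Sum decreased by 30)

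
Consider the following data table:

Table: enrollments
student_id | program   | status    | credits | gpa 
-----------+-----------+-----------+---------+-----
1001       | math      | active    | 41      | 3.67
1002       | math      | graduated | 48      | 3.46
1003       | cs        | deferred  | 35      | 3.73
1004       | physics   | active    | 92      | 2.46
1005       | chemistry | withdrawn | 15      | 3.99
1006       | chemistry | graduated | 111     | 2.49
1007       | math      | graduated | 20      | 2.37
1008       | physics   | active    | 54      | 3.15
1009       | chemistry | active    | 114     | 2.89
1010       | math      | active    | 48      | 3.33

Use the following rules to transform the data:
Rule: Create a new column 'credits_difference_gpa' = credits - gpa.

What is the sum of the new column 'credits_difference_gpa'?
546.46

Step 1: For each record, compute credits - gpa
Example calculations:
  41 - 3.67 = 37.33
  48 - 3.46 = 44.54
  35 - 3.73 = 31.27
  ...
Step 2: Sum all derived values
Step 3: Total = 546.46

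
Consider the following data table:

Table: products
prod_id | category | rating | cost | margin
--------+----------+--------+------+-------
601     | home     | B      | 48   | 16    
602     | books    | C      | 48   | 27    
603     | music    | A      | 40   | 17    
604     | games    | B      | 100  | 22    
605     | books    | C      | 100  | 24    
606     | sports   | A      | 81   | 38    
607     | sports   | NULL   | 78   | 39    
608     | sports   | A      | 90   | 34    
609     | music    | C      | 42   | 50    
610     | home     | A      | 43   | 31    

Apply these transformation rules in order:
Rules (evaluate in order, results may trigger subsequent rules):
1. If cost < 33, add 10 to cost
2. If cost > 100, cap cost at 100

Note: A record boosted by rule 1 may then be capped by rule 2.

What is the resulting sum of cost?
670

Step 1: Apply rule 1 to records with cost < 33
  - 0 records get bonus of 10
  - Of these, 0 records then exceed 100 and get capped
Step 2: Apply rule 2 to records with cost > 100
  - 0 records (original) are capped
Step 3: Calculate final sum = 670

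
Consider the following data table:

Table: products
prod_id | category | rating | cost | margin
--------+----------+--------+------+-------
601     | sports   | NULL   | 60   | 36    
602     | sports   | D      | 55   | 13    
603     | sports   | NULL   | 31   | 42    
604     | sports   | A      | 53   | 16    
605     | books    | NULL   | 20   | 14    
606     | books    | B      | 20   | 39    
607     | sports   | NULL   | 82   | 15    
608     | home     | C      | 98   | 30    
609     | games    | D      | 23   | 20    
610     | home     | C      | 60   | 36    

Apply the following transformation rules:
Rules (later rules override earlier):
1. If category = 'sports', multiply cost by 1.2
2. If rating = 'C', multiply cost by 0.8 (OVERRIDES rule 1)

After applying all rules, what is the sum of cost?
526.6

Step 1: Rule 2 takes priority for records with rating = 'C'
  - 2 records: 158 × 0.8 = 126.4
Step 2: Rule 1 applies to remaining records with category = 'sports'
  - 5 records: 281 × 1.2 = 337.2
Step 3: Other records unchanged: 63
Step 4: Final sum = 126.4 + 337.2 + 63 = 526.6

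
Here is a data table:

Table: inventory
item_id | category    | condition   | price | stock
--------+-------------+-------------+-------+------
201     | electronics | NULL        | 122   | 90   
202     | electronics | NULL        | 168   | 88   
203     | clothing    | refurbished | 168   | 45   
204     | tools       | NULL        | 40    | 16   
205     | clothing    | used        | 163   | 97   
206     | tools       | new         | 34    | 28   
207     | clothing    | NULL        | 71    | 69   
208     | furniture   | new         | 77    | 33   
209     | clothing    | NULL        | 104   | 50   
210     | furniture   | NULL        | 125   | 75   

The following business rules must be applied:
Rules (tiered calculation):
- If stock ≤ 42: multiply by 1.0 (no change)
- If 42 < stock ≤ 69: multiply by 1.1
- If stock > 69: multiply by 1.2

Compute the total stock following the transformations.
677.4

Step 1: Tier 1 (stock ≤ 42): 3 records, sum = 77 × 1.0 = 77.0
Step 2: Tier 2 (42 < stock ≤ 69): 3 records, sum = 164 × 1.1 = 180.4
Step 3: Tier 3 (stock > 69): 4 records, sum = 350 × 1.2 = 420.0
Step 4: Final sum = 77.0 + 180.4 + 420.0 = 677.4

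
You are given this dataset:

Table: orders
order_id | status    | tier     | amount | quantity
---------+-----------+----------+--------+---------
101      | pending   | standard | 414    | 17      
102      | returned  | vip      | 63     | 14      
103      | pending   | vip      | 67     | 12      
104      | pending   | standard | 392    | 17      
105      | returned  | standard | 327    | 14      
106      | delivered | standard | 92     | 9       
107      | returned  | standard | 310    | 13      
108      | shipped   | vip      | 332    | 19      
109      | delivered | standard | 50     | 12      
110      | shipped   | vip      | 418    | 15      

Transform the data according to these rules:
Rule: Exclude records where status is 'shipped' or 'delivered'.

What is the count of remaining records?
6

Step 1: Count records to exclude
  - 2 (shipped) + 2 (delivered) = 4 records
Step 2: Total records: 10
Step 3: Remaining = 10 - 4 = 6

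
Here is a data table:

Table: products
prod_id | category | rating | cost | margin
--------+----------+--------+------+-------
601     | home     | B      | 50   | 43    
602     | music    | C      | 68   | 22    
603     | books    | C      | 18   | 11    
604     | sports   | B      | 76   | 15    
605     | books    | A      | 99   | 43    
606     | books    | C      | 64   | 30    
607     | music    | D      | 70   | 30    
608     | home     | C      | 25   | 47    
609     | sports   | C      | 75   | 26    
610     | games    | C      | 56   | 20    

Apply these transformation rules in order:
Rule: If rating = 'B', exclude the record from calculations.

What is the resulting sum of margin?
229

Step 1: Identify records where rating = 'B'
Step 2: The excluded records sum to 58
Step 3: Original total margin = 287
Step 4: Remaining total = 287 - 58 = 229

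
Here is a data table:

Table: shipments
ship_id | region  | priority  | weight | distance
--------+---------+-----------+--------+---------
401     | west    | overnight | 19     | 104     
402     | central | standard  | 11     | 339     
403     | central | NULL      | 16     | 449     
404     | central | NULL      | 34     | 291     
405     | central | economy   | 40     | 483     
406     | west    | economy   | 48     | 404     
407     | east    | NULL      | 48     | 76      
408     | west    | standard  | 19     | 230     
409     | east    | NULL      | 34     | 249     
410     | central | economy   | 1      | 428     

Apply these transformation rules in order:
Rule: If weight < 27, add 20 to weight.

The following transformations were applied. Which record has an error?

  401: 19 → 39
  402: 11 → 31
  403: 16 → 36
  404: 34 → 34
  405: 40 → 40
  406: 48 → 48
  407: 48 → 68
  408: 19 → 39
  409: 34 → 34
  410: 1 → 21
Record 407 has an error. The correct transformed value should be 48, not 68.

Step 1: Check each record against the rule
Step 2: Record 407 has weight = 48
Step 3: Since 48 >= 27, the bonus should not have been applied
Step 4: Correct value = 48, but claimed value = 68
Conclusion: Record 407 has the error.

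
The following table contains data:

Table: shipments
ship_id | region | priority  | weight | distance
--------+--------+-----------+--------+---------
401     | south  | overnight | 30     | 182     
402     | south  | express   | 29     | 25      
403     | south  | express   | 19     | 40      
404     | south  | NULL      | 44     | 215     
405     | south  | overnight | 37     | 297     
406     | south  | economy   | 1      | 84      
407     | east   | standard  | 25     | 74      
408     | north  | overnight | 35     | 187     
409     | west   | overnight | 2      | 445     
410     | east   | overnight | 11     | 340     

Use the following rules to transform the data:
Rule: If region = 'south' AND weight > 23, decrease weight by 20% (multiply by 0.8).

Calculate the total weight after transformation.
205.0

Step 1: Find records where region = 'south' AND weight > 23
Step 2: 4 records match, summing to 140
Step 3: After multiplier: 140 × 0.8 = 112.0
Step 4: Unaffected records sum: 93
Step 5: Final sum = 112.0 + 93 = 205.0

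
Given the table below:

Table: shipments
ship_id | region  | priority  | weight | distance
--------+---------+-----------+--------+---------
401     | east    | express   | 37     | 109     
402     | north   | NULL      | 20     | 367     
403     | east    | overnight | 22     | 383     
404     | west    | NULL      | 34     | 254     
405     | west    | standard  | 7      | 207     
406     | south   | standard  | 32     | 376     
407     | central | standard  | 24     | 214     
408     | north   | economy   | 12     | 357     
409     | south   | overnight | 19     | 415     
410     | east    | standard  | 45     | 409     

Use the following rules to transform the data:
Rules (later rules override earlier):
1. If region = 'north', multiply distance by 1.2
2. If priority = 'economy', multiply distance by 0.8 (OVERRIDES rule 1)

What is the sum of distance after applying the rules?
3093.0

Step 1: Rule 2 takes priority for records with priority = 'economy'
  - 1 records: 357 × 0.8 = 285.6
Step 2: Rule 1 applies to remaining records with region = 'north'
  - 1 records: 367 × 1.2 = 440.4
Step 3: Other records unchanged: 2367
Step 4: Final sum = 285.6 + 440.4 + 2367 = 3093.0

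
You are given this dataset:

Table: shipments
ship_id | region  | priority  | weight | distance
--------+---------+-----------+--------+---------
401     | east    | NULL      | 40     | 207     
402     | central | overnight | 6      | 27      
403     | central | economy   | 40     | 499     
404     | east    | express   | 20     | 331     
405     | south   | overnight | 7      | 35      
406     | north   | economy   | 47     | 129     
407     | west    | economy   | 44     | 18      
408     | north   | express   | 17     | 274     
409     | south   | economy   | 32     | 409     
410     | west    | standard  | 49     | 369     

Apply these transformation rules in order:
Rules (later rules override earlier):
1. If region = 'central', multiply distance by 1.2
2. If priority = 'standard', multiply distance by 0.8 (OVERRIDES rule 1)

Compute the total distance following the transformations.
2329.4

Step 1: Rule 2 takes priority for records with priority = 'standard'
  - 1 records: 369 × 0.8 = 295.2
Step 2: Rule 1 applies to remaining records with region = 'central'
  - 2 records: 526 × 1.2 = 631.2
Step 3: Other records unchanged: 1403
Step 4: Final sum = 295.2 + 631.2 + 1403 = 2329.4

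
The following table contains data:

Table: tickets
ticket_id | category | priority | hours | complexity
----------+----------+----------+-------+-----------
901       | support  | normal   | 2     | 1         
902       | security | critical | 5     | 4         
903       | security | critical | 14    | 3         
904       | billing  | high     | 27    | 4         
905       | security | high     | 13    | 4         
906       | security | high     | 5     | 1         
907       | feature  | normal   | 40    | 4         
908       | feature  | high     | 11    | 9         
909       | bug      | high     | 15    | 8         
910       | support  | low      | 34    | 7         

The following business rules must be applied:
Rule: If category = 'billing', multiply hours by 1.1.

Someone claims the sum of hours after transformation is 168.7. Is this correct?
Yes, the result is correct.

Step 1: Calculate the correct sum after transformation
Step 2: Apply multiplier 1.1 to records where category = 'billing'
Step 3: Correct result = 168.7
Step 4: Claimed result = 168.7
Step 5: 168.7 = 168.7 ✓
Conclusion: The claimed result is correct.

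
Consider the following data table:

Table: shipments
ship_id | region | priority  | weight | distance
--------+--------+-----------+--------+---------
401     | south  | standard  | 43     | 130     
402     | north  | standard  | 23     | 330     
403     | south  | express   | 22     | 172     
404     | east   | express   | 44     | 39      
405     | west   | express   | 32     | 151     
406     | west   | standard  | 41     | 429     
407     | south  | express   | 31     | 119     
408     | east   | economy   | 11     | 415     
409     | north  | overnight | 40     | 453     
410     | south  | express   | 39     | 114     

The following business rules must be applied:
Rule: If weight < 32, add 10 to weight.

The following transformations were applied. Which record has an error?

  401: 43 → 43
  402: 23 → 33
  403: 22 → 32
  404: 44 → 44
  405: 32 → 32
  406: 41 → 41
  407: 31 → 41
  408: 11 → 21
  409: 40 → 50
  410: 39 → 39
Record 409 has an error. The correct transformed value should be 40, not 50.

Step 1: Check each record against the rule
Step 2: Record 409 has weight = 40
Step 3: Since 40 >= 32, the bonus should not have been applied
Step 4: Correct value = 40, but claimed value = 50
Conclusion: Record 409 has the error.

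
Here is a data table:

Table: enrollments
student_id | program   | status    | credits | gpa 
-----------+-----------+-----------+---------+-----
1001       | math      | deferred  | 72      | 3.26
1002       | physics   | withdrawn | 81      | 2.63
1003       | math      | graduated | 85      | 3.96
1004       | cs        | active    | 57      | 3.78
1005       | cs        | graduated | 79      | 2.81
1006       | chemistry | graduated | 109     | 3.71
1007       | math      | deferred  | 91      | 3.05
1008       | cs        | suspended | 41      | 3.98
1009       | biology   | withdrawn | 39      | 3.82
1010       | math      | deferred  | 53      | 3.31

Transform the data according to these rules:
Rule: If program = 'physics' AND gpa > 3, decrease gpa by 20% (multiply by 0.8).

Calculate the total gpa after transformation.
34.31

Step 1: Find records where program = 'physics' AND gpa > 3
Step 2: 0 records match, summing to 0
Step 3: After multiplier: 0 × 0.8 = 0.0
Step 4: Unaffected records sum: 34.31
Step 5: Final sum = 0.0 + 34.31 = 34.31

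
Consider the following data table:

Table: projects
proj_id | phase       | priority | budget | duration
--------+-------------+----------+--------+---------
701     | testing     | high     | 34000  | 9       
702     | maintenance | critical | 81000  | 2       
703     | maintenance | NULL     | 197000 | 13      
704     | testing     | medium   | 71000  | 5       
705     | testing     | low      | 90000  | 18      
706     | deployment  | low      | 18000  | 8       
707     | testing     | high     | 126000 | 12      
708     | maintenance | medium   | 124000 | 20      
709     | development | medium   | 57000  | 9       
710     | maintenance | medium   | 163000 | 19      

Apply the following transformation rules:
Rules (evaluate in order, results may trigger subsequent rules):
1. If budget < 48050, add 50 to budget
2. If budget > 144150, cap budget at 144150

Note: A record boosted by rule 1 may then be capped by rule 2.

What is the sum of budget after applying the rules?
889400

Step 1: Apply rule 1 to records with budget < 48050
  - 2 records get bonus of 50
  - Of these, 0 records then exceed 144150 and get capped
Step 2: Apply rule 2 to records with budget > 144150
  - 2 records (original) are capped
Step 3: Calculate final sum = 889400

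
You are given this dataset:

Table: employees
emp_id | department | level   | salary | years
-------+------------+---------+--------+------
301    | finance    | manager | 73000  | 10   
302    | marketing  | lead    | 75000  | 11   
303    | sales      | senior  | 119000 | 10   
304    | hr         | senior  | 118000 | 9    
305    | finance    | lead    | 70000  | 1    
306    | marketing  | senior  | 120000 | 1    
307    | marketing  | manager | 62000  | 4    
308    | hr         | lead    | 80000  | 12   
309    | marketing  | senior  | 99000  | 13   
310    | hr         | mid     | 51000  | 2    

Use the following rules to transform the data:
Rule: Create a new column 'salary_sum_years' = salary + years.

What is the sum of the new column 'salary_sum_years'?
867073

Step 1: For each record, compute salary + years
Example calculations:
  73000 + 10 = 73010
  75000 + 11 = 75011
  119000 + 10 = 119010
  ...
Step 2: Sum all derived values
Step 3: Total = 867073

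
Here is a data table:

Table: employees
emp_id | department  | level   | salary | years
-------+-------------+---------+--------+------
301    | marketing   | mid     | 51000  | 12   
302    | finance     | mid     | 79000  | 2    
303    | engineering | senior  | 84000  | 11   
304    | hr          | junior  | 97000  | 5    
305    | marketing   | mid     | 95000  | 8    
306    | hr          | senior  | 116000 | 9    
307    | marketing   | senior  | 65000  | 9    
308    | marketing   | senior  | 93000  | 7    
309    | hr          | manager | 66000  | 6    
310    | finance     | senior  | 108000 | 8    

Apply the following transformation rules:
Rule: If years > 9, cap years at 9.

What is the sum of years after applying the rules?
72

Step 1: 2 records have years > 9
Step 2: These records originally summed to 23
Step 3: After capping: 2 × 9 = 18
Step 4: Unaffected records sum: 54
Step 5: Final sum = 18 + 54 = 72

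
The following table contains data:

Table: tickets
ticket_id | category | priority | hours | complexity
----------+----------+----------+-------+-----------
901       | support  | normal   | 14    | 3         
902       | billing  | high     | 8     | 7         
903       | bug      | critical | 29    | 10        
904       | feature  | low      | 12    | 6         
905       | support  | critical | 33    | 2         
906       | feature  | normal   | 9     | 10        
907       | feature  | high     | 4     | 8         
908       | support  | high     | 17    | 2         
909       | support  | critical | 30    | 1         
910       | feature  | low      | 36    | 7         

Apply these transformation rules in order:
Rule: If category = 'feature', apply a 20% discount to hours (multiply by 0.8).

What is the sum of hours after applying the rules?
179.8

Step 1: Records with category = 'feature' have total hours = 61
Step 2: Apply multiplier: 61 × 0.8 = 48.8
Step 3: Other records total: 131
Step 4: Final sum = 48.8 + 131 = 179.8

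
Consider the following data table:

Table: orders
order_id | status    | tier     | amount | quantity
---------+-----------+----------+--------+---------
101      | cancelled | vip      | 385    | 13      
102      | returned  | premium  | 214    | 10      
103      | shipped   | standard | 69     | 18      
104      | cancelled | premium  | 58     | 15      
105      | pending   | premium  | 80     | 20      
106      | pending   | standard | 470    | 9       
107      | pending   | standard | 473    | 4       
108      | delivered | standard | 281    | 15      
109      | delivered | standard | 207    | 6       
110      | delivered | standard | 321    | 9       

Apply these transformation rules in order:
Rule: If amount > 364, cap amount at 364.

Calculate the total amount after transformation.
2322

Step 1: 3 records have amount > 364
Step 2: These records originally summed to 1328
Step 3: After capping: 3 × 364 = 1092
Step 4: Unaffected records sum: 1230
Step 5: Final sum = 1092 + 1230 = 2322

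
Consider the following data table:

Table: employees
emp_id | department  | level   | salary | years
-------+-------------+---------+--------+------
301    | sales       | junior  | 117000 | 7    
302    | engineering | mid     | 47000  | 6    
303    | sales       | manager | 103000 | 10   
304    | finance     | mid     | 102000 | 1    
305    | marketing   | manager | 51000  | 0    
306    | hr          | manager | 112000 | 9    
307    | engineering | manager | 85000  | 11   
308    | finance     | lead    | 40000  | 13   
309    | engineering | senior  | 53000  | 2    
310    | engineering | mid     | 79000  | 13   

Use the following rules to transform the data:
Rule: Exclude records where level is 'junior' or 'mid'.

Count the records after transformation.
6

Step 1: Count records to exclude
  - 1 (junior) + 3 (mid) = 4 records
Step 2: Total records: 10
Step 3: Remaining = 10 - 4 = 6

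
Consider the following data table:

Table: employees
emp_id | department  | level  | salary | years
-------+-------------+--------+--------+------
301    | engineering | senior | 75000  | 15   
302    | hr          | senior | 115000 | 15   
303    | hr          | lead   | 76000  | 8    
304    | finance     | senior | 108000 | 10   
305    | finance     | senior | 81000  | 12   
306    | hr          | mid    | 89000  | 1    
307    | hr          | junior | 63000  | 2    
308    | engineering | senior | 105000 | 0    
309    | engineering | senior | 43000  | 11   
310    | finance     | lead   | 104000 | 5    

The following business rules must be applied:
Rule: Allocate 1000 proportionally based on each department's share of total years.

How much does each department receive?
engineering: 329.11, finance: 341.77, hr: 329.11

Step 1: Calculate total years = 79
Step 2: Calculate each department's proportion:
  engineering: 26/79 = 32.91% → 329.11
  finance: 27/79 = 34.18% → 341.77
  hr: 26/79 = 32.91% → 329.11
Step 3: Verify: sum of allocations ≈ 1000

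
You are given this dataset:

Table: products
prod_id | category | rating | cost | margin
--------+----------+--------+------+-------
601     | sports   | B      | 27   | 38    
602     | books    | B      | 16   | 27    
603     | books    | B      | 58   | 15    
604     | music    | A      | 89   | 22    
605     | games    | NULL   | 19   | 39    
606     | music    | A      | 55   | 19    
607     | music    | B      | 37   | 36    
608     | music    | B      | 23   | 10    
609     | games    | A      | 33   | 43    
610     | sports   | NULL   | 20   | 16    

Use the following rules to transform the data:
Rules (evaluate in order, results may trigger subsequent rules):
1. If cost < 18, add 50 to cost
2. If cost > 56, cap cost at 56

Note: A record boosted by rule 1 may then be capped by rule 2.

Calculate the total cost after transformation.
382

Step 1: Apply rule 1 to records with cost < 18
  - 1 records get bonus of 50
  - Of these, 1 records then exceed 56 and get capped
Step 2: Apply rule 2 to records with cost > 56
  - 2 records (original) are capped
Step 3: Calculate final sum = 382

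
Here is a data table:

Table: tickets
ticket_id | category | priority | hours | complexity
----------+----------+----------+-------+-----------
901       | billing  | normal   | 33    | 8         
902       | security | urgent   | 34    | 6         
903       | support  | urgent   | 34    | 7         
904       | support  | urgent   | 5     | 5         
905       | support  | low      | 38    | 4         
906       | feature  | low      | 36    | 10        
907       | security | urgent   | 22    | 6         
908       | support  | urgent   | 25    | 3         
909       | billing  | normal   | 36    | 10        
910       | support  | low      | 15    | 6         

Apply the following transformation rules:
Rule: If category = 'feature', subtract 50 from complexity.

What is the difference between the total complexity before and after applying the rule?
50

Step 1: Original sum of complexity = 65
Step 2: 1 records have category = 'feature'
Step 3: Each affected record changes by -50
Step 4: Total change = 1 × -50 = -50
Step 5: New sum = 65 + -50 = 15
Step 6: Difference = |15 - 65| = 50
        (Sum decreased by 50)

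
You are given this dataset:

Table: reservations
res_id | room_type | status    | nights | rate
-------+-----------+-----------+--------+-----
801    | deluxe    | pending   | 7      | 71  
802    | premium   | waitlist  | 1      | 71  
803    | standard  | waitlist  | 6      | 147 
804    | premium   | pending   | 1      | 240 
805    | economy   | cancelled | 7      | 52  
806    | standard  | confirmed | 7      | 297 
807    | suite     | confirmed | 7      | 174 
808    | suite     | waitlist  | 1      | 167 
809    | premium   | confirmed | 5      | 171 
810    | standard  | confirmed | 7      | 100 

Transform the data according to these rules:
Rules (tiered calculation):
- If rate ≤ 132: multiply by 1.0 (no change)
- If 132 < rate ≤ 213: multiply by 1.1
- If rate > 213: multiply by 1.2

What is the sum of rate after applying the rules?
1663.3

Step 1: Tier 1 (rate ≤ 132): 4 records, sum = 294 × 1.0 = 294.0
Step 2: Tier 2 (132 < rate ≤ 213): 4 records, sum = 659 × 1.1 = 724.9
Step 3: Tier 3 (rate > 213): 2 records, sum = 537 × 1.2 = 644.4
Step 4: Final sum = 294.0 + 724.9 + 644.4 = 1663.3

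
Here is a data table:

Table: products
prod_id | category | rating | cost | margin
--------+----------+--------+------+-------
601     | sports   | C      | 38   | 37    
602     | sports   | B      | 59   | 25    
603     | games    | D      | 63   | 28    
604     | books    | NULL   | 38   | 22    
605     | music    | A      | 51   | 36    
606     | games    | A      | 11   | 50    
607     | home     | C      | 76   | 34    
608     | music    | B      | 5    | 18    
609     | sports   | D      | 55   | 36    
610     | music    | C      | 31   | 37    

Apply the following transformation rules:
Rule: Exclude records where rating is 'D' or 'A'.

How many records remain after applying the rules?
6

Step 1: Count records to exclude
  - 2 (D) + 2 (A) = 4 records
Step 2: Total records: 10
Step 3: Remaining = 10 - 4 = 6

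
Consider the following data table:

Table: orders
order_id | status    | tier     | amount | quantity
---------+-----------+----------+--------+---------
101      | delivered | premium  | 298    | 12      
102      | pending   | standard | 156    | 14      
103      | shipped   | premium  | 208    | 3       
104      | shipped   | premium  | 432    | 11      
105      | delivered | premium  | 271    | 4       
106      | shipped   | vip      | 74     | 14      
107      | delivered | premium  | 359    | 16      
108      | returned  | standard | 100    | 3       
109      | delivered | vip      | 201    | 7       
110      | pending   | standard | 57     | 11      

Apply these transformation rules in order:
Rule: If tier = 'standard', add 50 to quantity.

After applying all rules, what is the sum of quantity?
245

Step 1: Count records where tier = 'standard': 3
Step 2: Total bonus added: 3 × 50 = 150
Step 3: Original sum of quantity: 95
Step 4: Final sum = 95 + 150 = 245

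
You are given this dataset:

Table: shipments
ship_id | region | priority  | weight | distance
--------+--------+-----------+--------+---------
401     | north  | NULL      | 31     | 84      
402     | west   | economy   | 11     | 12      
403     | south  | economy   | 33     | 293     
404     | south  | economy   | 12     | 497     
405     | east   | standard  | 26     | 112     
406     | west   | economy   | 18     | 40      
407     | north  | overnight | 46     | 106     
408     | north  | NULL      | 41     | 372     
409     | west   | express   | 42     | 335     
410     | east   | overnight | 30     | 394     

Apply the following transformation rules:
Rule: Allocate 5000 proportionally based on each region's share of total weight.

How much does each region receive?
east: 965.52, north: 2034.48, south: 775.86, west: 1224.14

Step 1: Calculate total weight = 290
Step 2: Calculate each region's proportion:
  east: 56/290 = 19.31% → 965.52
  north: 118/290 = 40.69% → 2034.48
  south: 45/290 = 15.52% → 775.86
  west: 71/290 = 24.48% → 1224.14
Step 3: Verify: sum of allocations ≈ 5000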